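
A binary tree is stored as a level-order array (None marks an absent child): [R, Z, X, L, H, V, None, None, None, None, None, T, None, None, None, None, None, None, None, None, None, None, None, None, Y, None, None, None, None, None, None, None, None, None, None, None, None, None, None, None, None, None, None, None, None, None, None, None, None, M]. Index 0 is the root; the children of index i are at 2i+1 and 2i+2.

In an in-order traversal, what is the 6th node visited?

In-order visits the left subtree, then the node, then the right subtree.
At R: go left to Z.
  At Z: go left to L.
    L is a leaf — visit L.
  Visit Z.
  At Z: go right to H.
    H is a leaf — visit H.
Visit R.
At R: go right to X.
  At X: go left to V.
    At V: go left to T.
      At T: no left child.
      Visit T.
      At T: go right to Y.
        At Y: go left to M.
          M is a leaf — visit M.
        Visit Y.
        At Y: no right child.
    Visit V.
    At V: no right child.
  Visit X.
  At X: no right child.
Full in-order sequence: L, Z, H, R, T, M, Y, V, X.

M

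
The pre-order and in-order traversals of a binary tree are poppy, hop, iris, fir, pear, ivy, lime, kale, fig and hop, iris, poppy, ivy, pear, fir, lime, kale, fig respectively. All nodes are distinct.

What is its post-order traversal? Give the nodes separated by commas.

The first element of pre-order is the root; it splits in-order into left and right subtrees.
Root poppy: left subtree has 2 nodes {hop, iris}, right has 6 {ivy, pear, fir, lime, kale, fig}.
  Root hop: left subtree has 0 nodes { }, right has 1 {iris}.
  Root fir: left subtree has 2 nodes {ivy, pear}, right has 3 {lime, kale, fig}.
    Root pear: left subtree has 1 node {ivy}, right has 0 { }.
    Root lime: left subtree has 0 nodes { }, right has 2 {kale, fig}.
      Root kale: left subtree has 0 nodes { }, right has 1 {fig}.

iris, hop, ivy, pear, fig, kale, lime, fir, poppy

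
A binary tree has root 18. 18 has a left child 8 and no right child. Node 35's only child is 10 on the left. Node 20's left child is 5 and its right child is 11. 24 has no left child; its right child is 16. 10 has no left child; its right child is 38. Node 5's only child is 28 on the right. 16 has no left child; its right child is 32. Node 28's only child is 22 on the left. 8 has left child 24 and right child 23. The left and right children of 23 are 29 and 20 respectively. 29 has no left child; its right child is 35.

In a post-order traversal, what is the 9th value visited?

Post-order visits the left subtree, then the right subtree, then the node.
At 18: go left to 8.
  At 8: go left to 24.
    At 24: no left child.
    At 24: go right to 16.
      At 16: no left child.
      At 16: go right to 32.
        32 is a leaf — visit 32.
      Visit 16.
    Visit 24.
  At 8: go right to 23.
    At 23: go left to 29.
      At 29: no left child.
      At 29: go right to 35.
        At 35: go left to 10.
          At 10: no left child.
          At 10: go right to 38.
            38 is a leaf — visit 38.
          Visit 10.
        At 35: no right child.
        Visit 35.
      Visit 29.
    At 23: go right to 20.
      At 20: go left to 5.
        At 5: no left child.
        At 5: go right to 28.
          At 28: go left to 22.
            22 is a leaf — visit 22.
          At 28: no right child.
          Visit 28.
        Visit 5.
      At 20: go right to 11.
        11 is a leaf — visit 11.
      Visit 20.
    Visit 23.
  Visit 8.
At 18: no right child.
Visit 18.
Full post-order sequence: 32, 16, 24, 38, 10, 35, 29, 22, 28, 5, 11, 20, 23, 8, 18.

28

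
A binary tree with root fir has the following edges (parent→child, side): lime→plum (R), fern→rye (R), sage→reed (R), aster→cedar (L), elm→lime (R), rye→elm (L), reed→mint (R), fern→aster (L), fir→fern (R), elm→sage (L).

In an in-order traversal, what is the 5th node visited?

sage

In-order visits the left subtree, then the node, then the right subtree.
At fir: no left child.
Visit fir.
At fir: go right to fern.
  At fern: go left to aster.
    At aster: go left to cedar.
      cedar is a leaf — visit cedar.
    Visit aster.
    At aster: no right child.
  Visit fern.
  At fern: go right to rye.
    At rye: go left to elm.
      At elm: go left to sage.
        At sage: no left child.
        Visit sage.
        At sage: go right to reed.
          At reed: no left child.
          Visit reed.
          At reed: go right to mint.
            mint is a leaf — visit mint.
      Visit elm.
      At elm: go right to lime.
        At lime: no left child.
        Visit lime.
        At lime: go right to plum.
          plum is a leaf — visit plum.
    Visit rye.
    At rye: no right child.
Full in-order sequence: fir, cedar, aster, fern, sage, reed, mint, elm, lime, plum, rye.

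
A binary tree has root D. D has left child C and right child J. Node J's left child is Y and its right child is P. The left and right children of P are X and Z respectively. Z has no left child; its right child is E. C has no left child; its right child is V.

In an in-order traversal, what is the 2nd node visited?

In-order visits the left subtree, then the node, then the right subtree.
At D: go left to C.
  At C: no left child.
  Visit C.
  At C: go right to V.
    V is a leaf — visit V.
Visit D.
At D: go right to J.
  At J: go left to Y.
    Y is a leaf — visit Y.
  Visit J.
  At J: go right to P.
    At P: go left to X.
      X is a leaf — visit X.
    Visit P.
    At P: go right to Z.
      At Z: no left child.
      Visit Z.
      At Z: go right to E.
        E is a leaf — visit E.
Full in-order sequence: C, V, D, Y, J, X, P, Z, E.

V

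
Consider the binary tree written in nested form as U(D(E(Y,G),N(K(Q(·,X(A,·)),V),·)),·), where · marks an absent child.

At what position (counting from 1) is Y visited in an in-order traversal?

1

In-order visits the left subtree, then the node, then the right subtree.
At U: go left to D.
  At D: go left to E.
    At E: go left to Y.
      Y is a leaf — visit Y.
    Visit E.
    At E: go right to G.
      G is a leaf — visit G.
  Visit D.
  At D: go right to N.
    At N: go left to K.
      At K: go left to Q.
        At Q: no left child.
        Visit Q.
        At Q: go right to X.
          At X: go left to A.
            A is a leaf — visit A.
          Visit X.
          At X: no right child.
      Visit K.
      At K: go right to V.
        V is a leaf — visit V.
    Visit N.
    At N: no right child.
Visit U.
At U: no right child.
Full in-order sequence: Y, E, G, D, Q, A, X, K, V, N, U.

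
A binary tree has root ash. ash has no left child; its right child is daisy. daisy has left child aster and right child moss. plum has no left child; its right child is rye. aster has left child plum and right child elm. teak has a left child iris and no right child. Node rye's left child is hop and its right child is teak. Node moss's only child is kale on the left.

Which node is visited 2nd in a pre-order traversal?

daisy

Pre-order visits the node, then its left subtree, then its right subtree.
Visit ash.
At ash: no left child.
At ash: go right to daisy.
  Visit daisy.
  At daisy: go left to aster.
    Visit aster.
    At aster: go left to plum.
      Visit plum.
      At plum: no left child.
      At plum: go right to rye.
        Visit rye.
        At rye: go left to hop.
          hop is a leaf — visit hop.
        At rye: go right to teak.
          Visit teak.
          At teak: go left to iris.
            iris is a leaf — visit iris.
          At teak: no right child.
    At aster: go right to elm.
      elm is a leaf — visit elm.
  At daisy: go right to moss.
    Visit moss.
    At moss: go left to kale.
      kale is a leaf — visit kale.
    At moss: no right child.
Full pre-order sequence: ash, daisy, aster, plum, rye, hop, teak, iris, elm, moss, kale.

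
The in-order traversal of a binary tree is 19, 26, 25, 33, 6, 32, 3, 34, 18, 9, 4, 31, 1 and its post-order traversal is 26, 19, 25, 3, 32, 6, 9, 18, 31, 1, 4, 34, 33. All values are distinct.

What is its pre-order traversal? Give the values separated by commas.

33, 25, 19, 26, 34, 6, 32, 3, 4, 18, 9, 1, 31

The last element of post-order is the root; it splits in-order into left and right subtrees.
Root 33: left subtree has 3 nodes {19, 26, 25}, right has 9 {6, 32, 3, 34, 18, 9, 4, 31, 1}.
  Root 25: left subtree has 2 nodes {19, 26}, right has 0 { }.
    Root 19: left subtree has 0 nodes { }, right has 1 {26}.
  Root 34: left subtree has 3 nodes {6, 32, 3}, right has 5 {18, 9, 4, 31, 1}.
    Root 6: left subtree has 0 nodes { }, right has 2 {32, 3}.
      Root 32: left subtree has 0 nodes { }, right has 1 {3}.
    Root 4: left subtree has 2 nodes {18, 9}, right has 2 {31, 1}.
      Root 18: left subtree has 0 nodes { }, right has 1 {9}.
      Root 1: left subtree has 1 node {31}, right has 0 { }.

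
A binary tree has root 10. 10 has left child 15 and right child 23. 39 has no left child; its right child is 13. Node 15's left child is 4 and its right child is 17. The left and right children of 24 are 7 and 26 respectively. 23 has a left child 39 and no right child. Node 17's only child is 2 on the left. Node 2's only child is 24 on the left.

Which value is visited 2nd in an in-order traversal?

15

In-order visits the left subtree, then the node, then the right subtree.
At 10: go left to 15.
  At 15: go left to 4.
    4 is a leaf — visit 4.
  Visit 15.
  At 15: go right to 17.
    At 17: go left to 2.
      At 2: go left to 24.
        At 24: go left to 7.
          7 is a leaf — visit 7.
        Visit 24.
        At 24: go right to 26.
          26 is a leaf — visit 26.
      Visit 2.
      At 2: no right child.
    Visit 17.
    At 17: no right child.
Visit 10.
At 10: go right to 23.
  At 23: go left to 39.
    At 39: no left child.
    Visit 39.
    At 39: go right to 13.
      13 is a leaf — visit 13.
  Visit 23.
  At 23: no right child.
Full in-order sequence: 4, 15, 7, 24, 26, 2, 17, 10, 39, 13, 23.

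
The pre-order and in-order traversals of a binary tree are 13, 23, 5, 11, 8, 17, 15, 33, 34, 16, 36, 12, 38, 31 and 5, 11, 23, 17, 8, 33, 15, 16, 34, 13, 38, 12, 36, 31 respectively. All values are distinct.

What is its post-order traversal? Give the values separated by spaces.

11 5 17 33 16 34 15 8 23 38 12 31 36 13

The first element of pre-order is the root; it splits in-order into left and right subtrees.
Root 13: left subtree has 9 nodes {5, 11, 23, 17, 8, 33, 15, 16, 34}, right has 4 {38, 12, 36, 31}.
  Root 23: left subtree has 2 nodes {5, 11}, right has 6 {17, 8, 33, 15, 16, 34}.
    Root 5: left subtree has 0 nodes { }, right has 1 {11}.
    Root 8: left subtree has 1 node {17}, right has 4 {33, 15, 16, 34}.
      Root 15: left subtree has 1 node {33}, right has 2 {16, 34}.
        Root 34: left subtree has 1 node {16}, right has 0 { }.
  Root 36: left subtree has 2 nodes {38, 12}, right has 1 {31}.
    Root 12: left subtree has 1 node {38}, right has 0 { }.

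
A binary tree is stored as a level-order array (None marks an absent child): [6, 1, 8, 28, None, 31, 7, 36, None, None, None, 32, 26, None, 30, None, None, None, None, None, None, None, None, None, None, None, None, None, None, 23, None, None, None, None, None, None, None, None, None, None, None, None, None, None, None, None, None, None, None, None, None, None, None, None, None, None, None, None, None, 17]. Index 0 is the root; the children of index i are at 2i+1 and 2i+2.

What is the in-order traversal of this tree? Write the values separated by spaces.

In-order visits the left subtree, then the node, then the right subtree.
At 6: go left to 1.
  At 1: go left to 28.
    At 28: go left to 36.
      36 is a leaf — visit 36.
    Visit 28.
    At 28: no right child.
  Visit 1.
  At 1: no right child.
Visit 6.
At 6: go right to 8.
  At 8: go left to 31.
    At 31: go left to 32.
      32 is a leaf — visit 32.
    Visit 31.
    At 31: go right to 26.
      26 is a leaf — visit 26.
  Visit 8.
  At 8: go right to 7.
    At 7: no left child.
    Visit 7.
    At 7: go right to 30.
      At 30: go left to 23.
        At 23: go left to 17.
          17 is a leaf — visit 17.
        Visit 23.
        At 23: no right child.
      Visit 30.
      At 30: no right child.

36 28 1 6 32 31 26 8 7 17 23 30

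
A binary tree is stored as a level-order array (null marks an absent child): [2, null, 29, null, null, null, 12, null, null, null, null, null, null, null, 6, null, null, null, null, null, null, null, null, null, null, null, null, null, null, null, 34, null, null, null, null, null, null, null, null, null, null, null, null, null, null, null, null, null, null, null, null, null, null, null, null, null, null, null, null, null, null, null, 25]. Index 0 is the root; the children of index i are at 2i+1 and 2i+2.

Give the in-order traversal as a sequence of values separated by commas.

In-order visits the left subtree, then the node, then the right subtree.
At 2: no left child.
Visit 2.
At 2: go right to 29.
  At 29: no left child.
  Visit 29.
  At 29: go right to 12.
    At 12: no left child.
    Visit 12.
    At 12: go right to 6.
      At 6: no left child.
      Visit 6.
      At 6: go right to 34.
        At 34: no left child.
        Visit 34.
        At 34: go right to 25.
          25 is a leaf — visit 25.

2, 29, 12, 6, 34, 25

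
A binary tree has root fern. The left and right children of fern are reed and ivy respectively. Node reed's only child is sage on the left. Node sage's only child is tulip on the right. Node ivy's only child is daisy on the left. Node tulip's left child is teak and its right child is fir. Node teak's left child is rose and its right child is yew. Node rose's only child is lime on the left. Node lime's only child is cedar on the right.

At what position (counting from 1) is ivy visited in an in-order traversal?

12

In-order visits the left subtree, then the node, then the right subtree.
At fern: go left to reed.
  At reed: go left to sage.
    At sage: no left child.
    Visit sage.
    At sage: go right to tulip.
      At tulip: go left to teak.
        At teak: go left to rose.
          At rose: go left to lime.
            At lime: no left child.
            Visit lime.
            At lime: go right to cedar.
              cedar is a leaf — visit cedar.
          Visit rose.
          At rose: no right child.
        Visit teak.
        At teak: go right to yew.
          yew is a leaf — visit yew.
      Visit tulip.
      At tulip: go right to fir.
        fir is a leaf — visit fir.
  Visit reed.
  At reed: no right child.
Visit fern.
At fern: go right to ivy.
  At ivy: go left to daisy.
    daisy is a leaf — visit daisy.
  Visit ivy.
  At ivy: no right child.
Full in-order sequence: sage, lime, cedar, rose, teak, yew, tulip, fir, reed, fern, daisy, ivy.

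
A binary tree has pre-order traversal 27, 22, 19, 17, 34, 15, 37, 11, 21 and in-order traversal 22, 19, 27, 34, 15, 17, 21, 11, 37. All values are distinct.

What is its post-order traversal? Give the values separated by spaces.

The first element of pre-order is the root; it splits in-order into left and right subtrees.
Root 27: left subtree has 2 nodes {22, 19}, right has 6 {34, 15, 17, 21, 11, 37}.
  Root 22: left subtree has 0 nodes { }, right has 1 {19}.
  Root 17: left subtree has 2 nodes {34, 15}, right has 3 {21, 11, 37}.
    Root 34: left subtree has 0 nodes { }, right has 1 {15}.
    Root 37: left subtree has 2 nodes {21, 11}, right has 0 { }.
      Root 11: left subtree has 1 node {21}, right has 0 { }.

19 22 15 34 21 11 37 17 27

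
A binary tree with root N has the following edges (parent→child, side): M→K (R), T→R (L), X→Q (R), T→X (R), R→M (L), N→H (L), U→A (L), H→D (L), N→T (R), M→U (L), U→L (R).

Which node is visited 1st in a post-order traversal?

D

Post-order visits the left subtree, then the right subtree, then the node.
At N: go left to H.
  At H: go left to D.
    D is a leaf — visit D.
  At H: no right child.
  Visit H.
At N: go right to T.
  At T: go left to R.
    At R: go left to M.
      At M: go left to U.
        At U: go left to A.
          A is a leaf — visit A.
        At U: go right to L.
          L is a leaf — visit L.
        Visit U.
      At M: go right to K.
        K is a leaf — visit K.
      Visit M.
    At R: no right child.
    Visit R.
  At T: go right to X.
    At X: no left child.
    At X: go right to Q.
      Q is a leaf — visit Q.
    Visit X.
  Visit T.
Visit N.
Full post-order sequence: D, H, A, L, U, K, M, R, Q, X, T, N.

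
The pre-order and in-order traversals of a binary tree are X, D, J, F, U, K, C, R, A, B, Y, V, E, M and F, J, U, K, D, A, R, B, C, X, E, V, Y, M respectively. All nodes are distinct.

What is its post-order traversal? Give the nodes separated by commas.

F, K, U, J, A, B, R, C, D, E, V, M, Y, X

The first element of pre-order is the root; it splits in-order into left and right subtrees.
Root X: left subtree has 9 nodes {F, J, U, K, D, A, R, B, C}, right has 4 {E, V, Y, M}.
  Root D: left subtree has 4 nodes {F, J, U, K}, right has 4 {A, R, B, C}.
    Root J: left subtree has 1 node {F}, right has 2 {U, K}.
      Root U: left subtree has 0 nodes { }, right has 1 {K}.
    Root C: left subtree has 3 nodes {A, R, B}, right has 0 { }.
      Root R: left subtree has 1 node {A}, right has 1 {B}.
  Root Y: left subtree has 2 nodes {E, V}, right has 1 {M}.
    Root V: left subtree has 1 node {E}, right has 0 { }.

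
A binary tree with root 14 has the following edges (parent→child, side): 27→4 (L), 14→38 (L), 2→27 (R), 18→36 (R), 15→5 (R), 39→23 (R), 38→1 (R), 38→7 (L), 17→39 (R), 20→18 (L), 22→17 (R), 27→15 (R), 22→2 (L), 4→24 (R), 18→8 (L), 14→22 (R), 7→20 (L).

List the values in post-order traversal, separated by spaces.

Post-order visits the left subtree, then the right subtree, then the node.
At 14: go left to 38.
  At 38: go left to 7.
    At 7: go left to 20.
      At 20: go left to 18.
        At 18: go left to 8.
          8 is a leaf — visit 8.
        At 18: go right to 36.
          36 is a leaf — visit 36.
        Visit 18.
      At 20: no right child.
      Visit 20.
    At 7: no right child.
    Visit 7.
  At 38: go right to 1.
    1 is a leaf — visit 1.
  Visit 38.
At 14: go right to 22.
  At 22: go left to 2.
    At 2: no left child.
    At 2: go right to 27.
      At 27: go left to 4.
        At 4: no left child.
        At 4: go right to 24.
          24 is a leaf — visit 24.
        Visit 4.
      At 27: go right to 15.
        At 15: no left child.
        At 15: go right to 5.
          5 is a leaf — visit 5.
        Visit 15.
      Visit 27.
    Visit 2.
  At 22: go right to 17.
    At 17: no left child.
    At 17: go right to 39.
      At 39: no left child.
      At 39: go right to 23.
        23 is a leaf — visit 23.
      Visit 39.
    Visit 17.
  Visit 22.
Visit 14.

8 36 18 20 7 1 38 24 4 5 15 27 2 23 39 17 22 14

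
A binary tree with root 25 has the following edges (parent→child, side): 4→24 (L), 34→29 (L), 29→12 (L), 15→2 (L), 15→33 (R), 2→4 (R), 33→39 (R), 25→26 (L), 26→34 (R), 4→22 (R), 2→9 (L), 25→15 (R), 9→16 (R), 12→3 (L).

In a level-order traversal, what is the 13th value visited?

24

Level-order visits nodes level by level from the root, left to right within each level.
Level 0: 25
Level 1: 26, 15
Level 2: 34, 2, 33
Level 3: 29, 9, 4, 39
Level 4: 12, 16, 24, 22
Level 5: 3
Full level-order sequence: 25, 26, 15, 34, 2, 33, 29, 9, 4, 39, 12, 16, 24, 22, 3.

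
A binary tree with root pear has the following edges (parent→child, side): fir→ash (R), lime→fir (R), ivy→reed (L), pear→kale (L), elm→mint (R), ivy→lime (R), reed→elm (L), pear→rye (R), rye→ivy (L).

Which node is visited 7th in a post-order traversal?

Post-order visits the left subtree, then the right subtree, then the node.
At pear: go left to kale.
  kale is a leaf — visit kale.
At pear: go right to rye.
  At rye: go left to ivy.
    At ivy: go left to reed.
      At reed: go left to elm.
        At elm: no left child.
        At elm: go right to mint.
          mint is a leaf — visit mint.
        Visit elm.
      At reed: no right child.
      Visit reed.
    At ivy: go right to lime.
      At lime: no left child.
      At lime: go right to fir.
        At fir: no left child.
        At fir: go right to ash.
          ash is a leaf — visit ash.
        Visit fir.
      Visit lime.
    Visit ivy.
  At rye: no right child.
  Visit rye.
Visit pear.
Full post-order sequence: kale, mint, elm, reed, ash, fir, lime, ivy, rye, pear.

lime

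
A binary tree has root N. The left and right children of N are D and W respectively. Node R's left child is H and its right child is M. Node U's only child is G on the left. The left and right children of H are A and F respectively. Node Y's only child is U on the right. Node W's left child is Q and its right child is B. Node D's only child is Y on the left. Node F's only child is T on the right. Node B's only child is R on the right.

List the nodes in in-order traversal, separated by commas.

In-order visits the left subtree, then the node, then the right subtree.
At N: go left to D.
  At D: go left to Y.
    At Y: no left child.
    Visit Y.
    At Y: go right to U.
      At U: go left to G.
        G is a leaf — visit G.
      Visit U.
      At U: no right child.
  Visit D.
  At D: no right child.
Visit N.
At N: go right to W.
  At W: go left to Q.
    Q is a leaf — visit Q.
  Visit W.
  At W: go right to B.
    At B: no left child.
    Visit B.
    At B: go right to R.
      At R: go left to H.
        At H: go left to A.
          A is a leaf — visit A.
        Visit H.
        At H: go right to F.
          At F: no left child.
          Visit F.
          At F: go right to T.
            T is a leaf — visit T.
      Visit R.
      At R: go right to M.
        M is a leaf — visit M.

Y, G, U, D, N, Q, W, B, A, H, F, T, R, M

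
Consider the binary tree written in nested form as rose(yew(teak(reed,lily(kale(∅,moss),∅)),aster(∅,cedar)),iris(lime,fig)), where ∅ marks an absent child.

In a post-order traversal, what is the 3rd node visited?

kale

Post-order visits the left subtree, then the right subtree, then the node.
At rose: go left to yew.
  At yew: go left to teak.
    At teak: go left to reed.
      reed is a leaf — visit reed.
    At teak: go right to lily.
      At lily: go left to kale.
        At kale: no left child.
        At kale: go right to moss.
          moss is a leaf — visit moss.
        Visit kale.
      At lily: no right child.
      Visit lily.
    Visit teak.
  At yew: go right to aster.
    At aster: no left child.
    At aster: go right to cedar.
      cedar is a leaf — visit cedar.
    Visit aster.
  Visit yew.
At rose: go right to iris.
  At iris: go left to lime.
    lime is a leaf — visit lime.
  At iris: go right to fig.
    fig is a leaf — visit fig.
  Visit iris.
Visit rose.
Full post-order sequence: reed, moss, kale, lily, teak, cedar, aster, yew, lime, fig, iris, rose.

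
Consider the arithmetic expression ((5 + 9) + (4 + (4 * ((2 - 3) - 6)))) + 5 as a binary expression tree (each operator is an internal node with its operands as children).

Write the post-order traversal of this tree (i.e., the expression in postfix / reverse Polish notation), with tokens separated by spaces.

Post-order on an expression tree gives postfix notation: for each operator, emit left operand, right operand, then the operator.

5 9 + 4 4 2 3 - 6 - * + + 5 +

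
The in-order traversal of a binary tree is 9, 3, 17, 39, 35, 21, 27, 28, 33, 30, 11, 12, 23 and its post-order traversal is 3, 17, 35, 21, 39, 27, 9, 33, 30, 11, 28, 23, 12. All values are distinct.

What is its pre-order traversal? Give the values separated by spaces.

The last element of post-order is the root; it splits in-order into left and right subtrees.
Root 12: left subtree has 11 nodes {9, 3, 17, 39, 35, 21, 27, 28, 33, 30, 11}, right has 1 {23}.
  Root 28: left subtree has 7 nodes {9, 3, 17, 39, 35, 21, 27}, right has 3 {33, 30, 11}.
    Root 9: left subtree has 0 nodes { }, right has 6 {3, 17, 39, 35, 21, 27}.
      Root 27: left subtree has 5 nodes {3, 17, 39, 35, 21}, right has 0 { }.
        Root 39: left subtree has 2 nodes {3, 17}, right has 2 {35, 21}.
          Root 17: left subtree has 1 node {3}, right has 0 { }.
          Root 21: left subtree has 1 node {35}, right has 0 { }.
    Root 11: left subtree has 2 nodes {33, 30}, right has 0 { }.
      Root 30: left subtree has 1 node {33}, right has 0 { }.

12 28 9 27 39 17 3 21 35 11 30 33 23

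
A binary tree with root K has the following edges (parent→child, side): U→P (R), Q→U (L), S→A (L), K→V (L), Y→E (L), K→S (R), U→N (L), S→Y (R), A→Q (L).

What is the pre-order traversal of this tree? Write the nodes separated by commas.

Pre-order visits the node, then its left subtree, then its right subtree.
Visit K.
At K: go left to V.
  V is a leaf — visit V.
At K: go right to S.
  Visit S.
  At S: go left to A.
    Visit A.
    At A: go left to Q.
      Visit Q.
      At Q: go left to U.
        Visit U.
        At U: go left to N.
          N is a leaf — visit N.
        At U: go right to P.
          P is a leaf — visit P.
      At Q: no right child.
    At A: no right child.
  At S: go right to Y.
    Visit Y.
    At Y: go left to E.
      E is a leaf — visit E.
    At Y: no right child.

K, V, S, A, Q, U, N, P, Y, E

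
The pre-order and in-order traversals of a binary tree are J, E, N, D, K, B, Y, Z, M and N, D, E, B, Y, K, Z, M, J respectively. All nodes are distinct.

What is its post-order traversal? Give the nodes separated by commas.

D, N, Y, B, M, Z, K, E, J

The first element of pre-order is the root; it splits in-order into left and right subtrees.
Root J: left subtree has 8 nodes {N, D, E, B, Y, K, Z, M}, right has 0 { }.
  Root E: left subtree has 2 nodes {N, D}, right has 5 {B, Y, K, Z, M}.
    Root N: left subtree has 0 nodes { }, right has 1 {D}.
    Root K: left subtree has 2 nodes {B, Y}, right has 2 {Z, M}.
      Root B: left subtree has 0 nodes { }, right has 1 {Y}.
      Root Z: left subtree has 0 nodes { }, right has 1 {M}.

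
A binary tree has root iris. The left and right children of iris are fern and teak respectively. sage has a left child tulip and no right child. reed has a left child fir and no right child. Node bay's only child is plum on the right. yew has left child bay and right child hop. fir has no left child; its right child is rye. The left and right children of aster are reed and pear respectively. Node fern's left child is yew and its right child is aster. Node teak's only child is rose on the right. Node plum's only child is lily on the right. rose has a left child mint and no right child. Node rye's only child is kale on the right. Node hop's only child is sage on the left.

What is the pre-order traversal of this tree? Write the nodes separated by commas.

iris, fern, yew, bay, plum, lily, hop, sage, tulip, aster, reed, fir, rye, kale, pear, teak, rose, mint

Pre-order visits the node, then its left subtree, then its right subtree.
Visit iris.
At iris: go left to fern.
  Visit fern.
  At fern: go left to yew.
    Visit yew.
    At yew: go left to bay.
      Visit bay.
      At bay: no left child.
      At bay: go right to plum.
        Visit plum.
        At plum: no left child.
        At plum: go right to lily.
          lily is a leaf — visit lily.
    At yew: go right to hop.
      Visit hop.
      At hop: go left to sage.
        Visit sage.
        At sage: go left to tulip.
          tulip is a leaf — visit tulip.
        At sage: no right child.
      At hop: no right child.
  At fern: go right to aster.
    Visit aster.
    At aster: go left to reed.
      Visit reed.
      At reed: go left to fir.
        Visit fir.
        At fir: no left child.
        At fir: go right to rye.
          Visit rye.
          At rye: no left child.
          At rye: go right to kale.
            kale is a leaf — visit kale.
      At reed: no right child.
    At aster: go right to pear.
      pear is a leaf — visit pear.
At iris: go right to teak.
  Visit teak.
  At teak: no left child.
  At teak: go right to rose.
    Visit rose.
    At rose: go left to mint.
      mint is a leaf — visit mint.
    At rose: no right child.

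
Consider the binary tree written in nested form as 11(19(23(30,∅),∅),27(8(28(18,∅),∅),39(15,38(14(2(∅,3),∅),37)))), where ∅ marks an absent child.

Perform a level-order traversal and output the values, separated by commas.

11, 19, 27, 23, 8, 39, 30, 28, 15, 38, 18, 14, 37, 2, 3

Level-order visits nodes level by level from the root, left to right within each level.
Level 0: 11
Level 1: 19, 27
Level 2: 23, 8, 39
Level 3: 30, 28, 15, 38
Level 4: 18, 14, 37
Level 5: 2
Level 6: 3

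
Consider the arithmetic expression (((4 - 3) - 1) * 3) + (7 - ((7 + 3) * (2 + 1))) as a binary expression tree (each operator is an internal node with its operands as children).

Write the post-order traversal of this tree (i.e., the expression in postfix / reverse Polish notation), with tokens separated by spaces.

Post-order on an expression tree gives postfix notation: for each operator, emit left operand, right operand, then the operator.

4 3 - 1 - 3 * 7 7 3 + 2 1 + * - +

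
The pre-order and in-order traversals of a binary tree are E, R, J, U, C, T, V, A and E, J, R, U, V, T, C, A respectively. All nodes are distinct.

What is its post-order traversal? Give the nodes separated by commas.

J, V, T, A, C, U, R, E

The first element of pre-order is the root; it splits in-order into left and right subtrees.
Root E: left subtree has 0 nodes { }, right has 7 {J, R, U, V, T, C, A}.
  Root R: left subtree has 1 node {J}, right has 5 {U, V, T, C, A}.
    Root U: left subtree has 0 nodes { }, right has 4 {V, T, C, A}.
      Root C: left subtree has 2 nodes {V, T}, right has 1 {A}.
        Root T: left subtree has 1 node {V}, right has 0 { }.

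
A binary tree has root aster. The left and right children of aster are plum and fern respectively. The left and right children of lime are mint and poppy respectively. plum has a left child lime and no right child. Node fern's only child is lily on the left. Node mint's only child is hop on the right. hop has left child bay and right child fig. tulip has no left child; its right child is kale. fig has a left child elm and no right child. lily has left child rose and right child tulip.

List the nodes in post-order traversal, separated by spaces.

Post-order visits the left subtree, then the right subtree, then the node.
At aster: go left to plum.
  At plum: go left to lime.
    At lime: go left to mint.
      At mint: no left child.
      At mint: go right to hop.
        At hop: go left to bay.
          bay is a leaf — visit bay.
        At hop: go right to fig.
          At fig: go left to elm.
            elm is a leaf — visit elm.
          At fig: no right child.
          Visit fig.
        Visit hop.
      Visit mint.
    At lime: go right to poppy.
      poppy is a leaf — visit poppy.
    Visit lime.
  At plum: no right child.
  Visit plum.
At aster: go right to fern.
  At fern: go left to lily.
    At lily: go left to rose.
      rose is a leaf — visit rose.
    At lily: go right to tulip.
      At tulip: no left child.
      At tulip: go right to kale.
        kale is a leaf — visit kale.
      Visit tulip.
    Visit lily.
  At fern: no right child.
  Visit fern.
Visit aster.

bay elm fig hop mint poppy lime plum rose kale tulip lily fern aster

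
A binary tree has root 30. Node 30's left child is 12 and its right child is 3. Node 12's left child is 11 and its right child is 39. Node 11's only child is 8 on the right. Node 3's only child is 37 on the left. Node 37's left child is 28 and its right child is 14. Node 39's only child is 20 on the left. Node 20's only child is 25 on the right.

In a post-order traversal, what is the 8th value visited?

14

Post-order visits the left subtree, then the right subtree, then the node.
At 30: go left to 12.
  At 12: go left to 11.
    At 11: no left child.
    At 11: go right to 8.
      8 is a leaf — visit 8.
    Visit 11.
  At 12: go right to 39.
    At 39: go left to 20.
      At 20: no left child.
      At 20: go right to 25.
        25 is a leaf — visit 25.
      Visit 20.
    At 39: no right child.
    Visit 39.
  Visit 12.
At 30: go right to 3.
  At 3: go left to 37.
    At 37: go left to 28.
      28 is a leaf — visit 28.
    At 37: go right to 14.
      14 is a leaf — visit 14.
    Visit 37.
  At 3: no right child.
  Visit 3.
Visit 30.
Full post-order sequence: 8, 11, 25, 20, 39, 12, 28, 14, 37, 3, 30.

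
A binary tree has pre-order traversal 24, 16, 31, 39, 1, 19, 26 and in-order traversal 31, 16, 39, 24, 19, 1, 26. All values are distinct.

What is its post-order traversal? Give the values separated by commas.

The first element of pre-order is the root; it splits in-order into left and right subtrees.
Root 24: left subtree has 3 nodes {31, 16, 39}, right has 3 {19, 1, 26}.
  Root 16: left subtree has 1 node {31}, right has 1 {39}.
  Root 1: left subtree has 1 node {19}, right has 1 {26}.

31, 39, 16, 19, 26, 1, 24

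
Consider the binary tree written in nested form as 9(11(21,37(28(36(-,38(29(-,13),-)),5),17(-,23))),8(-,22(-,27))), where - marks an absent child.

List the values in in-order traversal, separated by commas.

In-order visits the left subtree, then the node, then the right subtree.
At 9: go left to 11.
  At 11: go left to 21.
    21 is a leaf — visit 21.
  Visit 11.
  At 11: go right to 37.
    At 37: go left to 28.
      At 28: go left to 36.
        At 36: no left child.
        Visit 36.
        At 36: go right to 38.
          At 38: go left to 29.
            At 29: no left child.
            Visit 29.
            At 29: go right to 13.
              13 is a leaf — visit 13.
          Visit 38.
          At 38: no right child.
      Visit 28.
      At 28: go right to 5.
        5 is a leaf — visit 5.
    Visit 37.
    At 37: go right to 17.
      At 17: no left child.
      Visit 17.
      At 17: go right to 23.
        23 is a leaf — visit 23.
Visit 9.
At 9: go right to 8.
  At 8: no left child.
  Visit 8.
  At 8: go right to 22.
    At 22: no left child.
    Visit 22.
    At 22: go right to 27.
      27 is a leaf — visit 27.

21, 11, 36, 29, 13, 38, 28, 5, 37, 17, 23, 9, 8, 22, 27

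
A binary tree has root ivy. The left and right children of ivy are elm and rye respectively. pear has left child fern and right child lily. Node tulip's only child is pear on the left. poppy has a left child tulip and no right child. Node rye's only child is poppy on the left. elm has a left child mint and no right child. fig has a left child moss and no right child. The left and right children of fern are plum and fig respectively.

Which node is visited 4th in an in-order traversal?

In-order visits the left subtree, then the node, then the right subtree.
At ivy: go left to elm.
  At elm: go left to mint.
    mint is a leaf — visit mint.
  Visit elm.
  At elm: no right child.
Visit ivy.
At ivy: go right to rye.
  At rye: go left to poppy.
    At poppy: go left to tulip.
      At tulip: go left to pear.
        At pear: go left to fern.
          At fern: go left to plum.
            plum is a leaf — visit plum.
          Visit fern.
          At fern: go right to fig.
            At fig: go left to moss.
              moss is a leaf — visit moss.
            Visit fig.
            At fig: no right child.
        Visit pear.
        At pear: go right to lily.
          lily is a leaf — visit lily.
      Visit tulip.
      At tulip: no right child.
    Visit poppy.
    At poppy: no right child.
  Visit rye.
  At rye: no right child.
Full in-order sequence: mint, elm, ivy, plum, fern, moss, fig, pear, lily, tulip, poppy, rye.

plum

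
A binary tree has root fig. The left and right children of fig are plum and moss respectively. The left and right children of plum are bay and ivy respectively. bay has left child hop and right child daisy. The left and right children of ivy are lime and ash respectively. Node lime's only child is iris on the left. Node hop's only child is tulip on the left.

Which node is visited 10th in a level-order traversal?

tulip

Level-order visits nodes level by level from the root, left to right within each level.
Level 0: fig
Level 1: plum, moss
Level 2: bay, ivy
Level 3: hop, daisy, lime, ash
Level 4: tulip, iris
Full level-order sequence: fig, plum, moss, bay, ivy, hop, daisy, lime, ash, tulip, iris.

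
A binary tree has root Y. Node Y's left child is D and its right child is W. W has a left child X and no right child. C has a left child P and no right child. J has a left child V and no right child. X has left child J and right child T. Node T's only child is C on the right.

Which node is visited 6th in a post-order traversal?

T

Post-order visits the left subtree, then the right subtree, then the node.
At Y: go left to D.
  D is a leaf — visit D.
At Y: go right to W.
  At W: go left to X.
    At X: go left to J.
      At J: go left to V.
        V is a leaf — visit V.
      At J: no right child.
      Visit J.
    At X: go right to T.
      At T: no left child.
      At T: go right to C.
        At C: go left to P.
          P is a leaf — visit P.
        At C: no right child.
        Visit C.
      Visit T.
    Visit X.
  At W: no right child.
  Visit W.
Visit Y.
Full post-order sequence: D, V, J, P, C, T, X, W, Y.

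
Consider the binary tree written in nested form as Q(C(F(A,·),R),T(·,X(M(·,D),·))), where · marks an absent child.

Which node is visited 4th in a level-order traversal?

Level-order visits nodes level by level from the root, left to right within each level.
Level 0: Q
Level 1: C, T
Level 2: F, R, X
Level 3: A, M
Level 4: D
Full level-order sequence: Q, C, T, F, R, X, A, M, D.

F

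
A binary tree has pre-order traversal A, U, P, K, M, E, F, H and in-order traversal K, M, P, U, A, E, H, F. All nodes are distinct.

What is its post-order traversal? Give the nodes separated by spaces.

M K P U H F E A

The first element of pre-order is the root; it splits in-order into left and right subtrees.
Root A: left subtree has 4 nodes {K, M, P, U}, right has 3 {E, H, F}.
  Root U: left subtree has 3 nodes {K, M, P}, right has 0 { }.
    Root P: left subtree has 2 nodes {K, M}, right has 0 { }.
      Root K: left subtree has 0 nodes { }, right has 1 {M}.
  Root E: left subtree has 0 nodes { }, right has 2 {H, F}.
    Root F: left subtree has 1 node {H}, right has 0 { }.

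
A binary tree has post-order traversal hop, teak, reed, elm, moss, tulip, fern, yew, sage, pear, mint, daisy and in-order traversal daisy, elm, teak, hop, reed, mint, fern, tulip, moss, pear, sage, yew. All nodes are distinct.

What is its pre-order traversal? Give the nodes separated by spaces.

The last element of post-order is the root; it splits in-order into left and right subtrees.
Root daisy: left subtree has 0 nodes { }, right has 11 {elm, teak, hop, reed, mint, fern, tulip, moss, pear, sage, yew}.
  Root mint: left subtree has 4 nodes {elm, teak, hop, reed}, right has 6 {fern, tulip, moss, pear, sage, yew}.
    Root elm: left subtree has 0 nodes { }, right has 3 {teak, hop, reed}.
      Root reed: left subtree has 2 nodes {teak, hop}, right has 0 { }.
        Root teak: left subtree has 0 nodes { }, right has 1 {hop}.
    Root pear: left subtree has 3 nodes {fern, tulip, moss}, right has 2 {sage, yew}.
      Root fern: left subtree has 0 nodes { }, right has 2 {tulip, moss}.
        Root tulip: left subtree has 0 nodes { }, right has 1 {moss}.
      Root sage: left subtree has 0 nodes { }, right has 1 {yew}.

daisy mint elm reed teak hop pear fern tulip moss sage yew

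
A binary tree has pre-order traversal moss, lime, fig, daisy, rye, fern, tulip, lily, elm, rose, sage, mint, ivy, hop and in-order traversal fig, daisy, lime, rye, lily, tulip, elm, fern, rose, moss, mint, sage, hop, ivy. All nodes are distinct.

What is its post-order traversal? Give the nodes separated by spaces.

daisy fig lily elm tulip rose fern rye lime mint hop ivy sage moss

The first element of pre-order is the root; it splits in-order into left and right subtrees.
Root moss: left subtree has 9 nodes {fig, daisy, lime, rye, lily, tulip, elm, fern, rose}, right has 4 {mint, sage, hop, ivy}.
  Root lime: left subtree has 2 nodes {fig, daisy}, right has 6 {rye, lily, tulip, elm, fern, rose}.
    Root fig: left subtree has 0 nodes { }, right has 1 {daisy}.
    Root rye: left subtree has 0 nodes { }, right has 5 {lily, tulip, elm, fern, rose}.
      Root fern: left subtree has 3 nodes {lily, tulip, elm}, right has 1 {rose}.
        Root tulip: left subtree has 1 node {lily}, right has 1 {elm}.
  Root sage: left subtree has 1 node {mint}, right has 2 {hop, ivy}.
    Root ivy: left subtree has 1 node {hop}, right has 0 { }.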